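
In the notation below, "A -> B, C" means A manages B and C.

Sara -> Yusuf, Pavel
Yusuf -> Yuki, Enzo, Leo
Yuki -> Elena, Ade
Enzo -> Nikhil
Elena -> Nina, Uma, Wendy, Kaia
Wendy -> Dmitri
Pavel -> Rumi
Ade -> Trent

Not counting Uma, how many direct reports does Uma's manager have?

3

Uma reports to Elena. Elena's other direct reports are Nina, Wendy, Kaia — 3 peers.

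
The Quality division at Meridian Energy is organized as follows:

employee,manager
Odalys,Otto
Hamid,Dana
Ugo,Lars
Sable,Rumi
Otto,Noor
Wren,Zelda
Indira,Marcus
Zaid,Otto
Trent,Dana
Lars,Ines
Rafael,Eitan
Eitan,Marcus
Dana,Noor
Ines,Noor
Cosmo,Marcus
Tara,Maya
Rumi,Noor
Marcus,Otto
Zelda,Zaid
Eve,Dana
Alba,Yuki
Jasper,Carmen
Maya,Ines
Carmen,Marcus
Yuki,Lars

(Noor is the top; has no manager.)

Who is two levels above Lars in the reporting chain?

Noor

Lars reports to Ines, and Ines reports to Noor. So Lars's skip-level manager is Noor.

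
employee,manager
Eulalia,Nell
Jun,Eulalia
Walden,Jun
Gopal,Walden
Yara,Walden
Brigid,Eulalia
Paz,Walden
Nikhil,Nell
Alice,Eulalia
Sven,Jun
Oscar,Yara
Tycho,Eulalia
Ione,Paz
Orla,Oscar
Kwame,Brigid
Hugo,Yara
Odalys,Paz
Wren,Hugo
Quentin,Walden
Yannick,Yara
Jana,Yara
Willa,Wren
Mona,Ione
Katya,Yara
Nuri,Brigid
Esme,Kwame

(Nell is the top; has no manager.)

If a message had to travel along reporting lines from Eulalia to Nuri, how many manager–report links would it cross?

2

Nuri is in Eulalia's organization: the chain from Nuri up to Eulalia is Nuri → Brigid → Eulalia, which is 2 links.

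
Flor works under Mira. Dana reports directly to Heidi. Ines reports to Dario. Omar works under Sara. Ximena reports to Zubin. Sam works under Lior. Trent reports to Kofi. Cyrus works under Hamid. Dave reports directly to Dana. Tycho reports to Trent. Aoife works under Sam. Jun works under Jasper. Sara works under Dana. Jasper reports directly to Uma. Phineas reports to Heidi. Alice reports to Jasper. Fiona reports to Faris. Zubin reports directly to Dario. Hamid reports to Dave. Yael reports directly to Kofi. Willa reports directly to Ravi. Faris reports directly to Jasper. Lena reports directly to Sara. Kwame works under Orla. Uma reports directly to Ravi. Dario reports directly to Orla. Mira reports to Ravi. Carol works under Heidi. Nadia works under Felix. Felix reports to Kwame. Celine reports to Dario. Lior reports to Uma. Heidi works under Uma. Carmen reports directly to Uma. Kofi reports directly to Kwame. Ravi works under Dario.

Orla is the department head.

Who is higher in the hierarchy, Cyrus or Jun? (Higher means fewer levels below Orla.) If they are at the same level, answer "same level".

Jun

Cyrus is 8 levels below Orla; Jun is 5. Jun is higher.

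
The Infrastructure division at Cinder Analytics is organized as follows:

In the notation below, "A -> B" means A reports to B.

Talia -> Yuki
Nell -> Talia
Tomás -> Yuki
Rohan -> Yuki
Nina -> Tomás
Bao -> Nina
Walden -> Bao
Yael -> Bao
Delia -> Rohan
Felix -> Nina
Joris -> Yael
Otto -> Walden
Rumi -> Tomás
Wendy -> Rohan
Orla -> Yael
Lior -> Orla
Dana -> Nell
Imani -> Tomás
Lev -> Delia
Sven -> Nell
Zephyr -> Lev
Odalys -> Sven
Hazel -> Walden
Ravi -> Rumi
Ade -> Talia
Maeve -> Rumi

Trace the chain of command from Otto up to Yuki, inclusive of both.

Otto reports to Walden. Walden reports to Bao. Bao reports to Nina. Nina reports to Tomás. Tomás reports to Yuki. Yuki is at the top.

Otto -> Walden -> Bao -> Nina -> Tomás -> Yuki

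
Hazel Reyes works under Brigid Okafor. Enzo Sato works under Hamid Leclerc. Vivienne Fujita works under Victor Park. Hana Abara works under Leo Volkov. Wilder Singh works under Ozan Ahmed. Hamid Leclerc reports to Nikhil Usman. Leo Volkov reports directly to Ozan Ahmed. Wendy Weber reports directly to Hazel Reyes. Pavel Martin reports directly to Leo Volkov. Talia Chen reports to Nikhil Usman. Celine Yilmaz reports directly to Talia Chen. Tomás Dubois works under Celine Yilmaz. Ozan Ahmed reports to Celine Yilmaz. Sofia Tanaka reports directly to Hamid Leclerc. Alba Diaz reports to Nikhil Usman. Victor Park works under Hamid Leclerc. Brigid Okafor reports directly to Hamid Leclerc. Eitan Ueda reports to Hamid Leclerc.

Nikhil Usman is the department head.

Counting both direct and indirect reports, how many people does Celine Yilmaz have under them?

Celine Yilmaz directly manages Ozan Ahmed, Tomás Dubois. Under Ozan Ahmed: Wilder Singh, Leo Volkov, Hana Abara, Pavel Martin (4). Tomás Dubois has no reports. So Celine Yilmaz's organization is 2 direct reports plus everyone under them: 5 + 1 = 6.

6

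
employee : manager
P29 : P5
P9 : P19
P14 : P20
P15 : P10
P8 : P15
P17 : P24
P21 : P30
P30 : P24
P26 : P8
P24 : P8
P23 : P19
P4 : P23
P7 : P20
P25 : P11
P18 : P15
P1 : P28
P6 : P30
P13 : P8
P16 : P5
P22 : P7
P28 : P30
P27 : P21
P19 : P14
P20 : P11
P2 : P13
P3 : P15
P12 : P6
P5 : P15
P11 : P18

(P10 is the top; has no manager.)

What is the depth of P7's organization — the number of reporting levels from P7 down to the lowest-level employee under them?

1

The longest chain under P7 runs P7 → P22, which is 1 level below P7.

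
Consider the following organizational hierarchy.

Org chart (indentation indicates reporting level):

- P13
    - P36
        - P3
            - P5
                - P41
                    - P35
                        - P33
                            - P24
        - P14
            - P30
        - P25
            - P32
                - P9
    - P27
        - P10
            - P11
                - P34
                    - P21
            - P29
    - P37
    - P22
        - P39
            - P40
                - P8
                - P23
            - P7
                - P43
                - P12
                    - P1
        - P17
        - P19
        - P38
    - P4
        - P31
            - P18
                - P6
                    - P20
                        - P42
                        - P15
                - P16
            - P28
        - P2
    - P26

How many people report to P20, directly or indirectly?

P20 directly manages P42, P15. P42 has no reports. P15 has no reports. So P20's organization is 2 direct reports plus everyone under them: 1 + 1 = 2.

2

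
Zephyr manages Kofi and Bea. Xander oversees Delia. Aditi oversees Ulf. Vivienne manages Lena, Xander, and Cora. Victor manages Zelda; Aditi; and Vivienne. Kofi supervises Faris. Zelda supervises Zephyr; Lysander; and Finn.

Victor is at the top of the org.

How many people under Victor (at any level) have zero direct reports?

The people in Victor's organization with no one reporting to them are Cora, Lena, Delia, Ulf, Lysander, Finn, Bea, Faris. That is 8.

8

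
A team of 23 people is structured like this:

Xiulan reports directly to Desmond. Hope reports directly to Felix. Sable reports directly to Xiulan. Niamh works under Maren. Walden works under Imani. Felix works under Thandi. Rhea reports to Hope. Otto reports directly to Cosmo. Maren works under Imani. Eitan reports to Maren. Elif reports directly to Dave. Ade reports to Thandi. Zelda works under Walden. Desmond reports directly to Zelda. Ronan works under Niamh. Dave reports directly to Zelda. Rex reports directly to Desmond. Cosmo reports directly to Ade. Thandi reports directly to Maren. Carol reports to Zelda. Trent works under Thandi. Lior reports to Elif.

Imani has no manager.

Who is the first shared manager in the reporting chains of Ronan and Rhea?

Maren

Ronan's chain of managers is Niamh, Maren, Imani. Rhea's chain of managers is Hope, Felix, Thandi, Maren, Imani. The first manager that appears in both chains is Maren.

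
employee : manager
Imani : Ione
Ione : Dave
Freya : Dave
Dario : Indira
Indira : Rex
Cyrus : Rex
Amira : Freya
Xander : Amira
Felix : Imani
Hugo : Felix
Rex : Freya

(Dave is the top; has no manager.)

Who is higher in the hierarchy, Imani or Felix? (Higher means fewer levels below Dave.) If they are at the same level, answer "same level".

Imani is 2 levels below Dave; Felix is 3. Imani is higher.

Imani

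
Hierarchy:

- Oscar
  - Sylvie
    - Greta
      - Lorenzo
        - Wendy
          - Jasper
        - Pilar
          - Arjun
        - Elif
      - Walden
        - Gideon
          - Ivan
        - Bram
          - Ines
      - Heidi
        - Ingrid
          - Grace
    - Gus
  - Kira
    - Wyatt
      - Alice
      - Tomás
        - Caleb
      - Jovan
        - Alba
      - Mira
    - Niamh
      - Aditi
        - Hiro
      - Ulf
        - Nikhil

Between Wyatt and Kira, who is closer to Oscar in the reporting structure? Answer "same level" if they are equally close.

Wyatt is 2 levels below Oscar; Kira is 1. Kira is higher.

Kira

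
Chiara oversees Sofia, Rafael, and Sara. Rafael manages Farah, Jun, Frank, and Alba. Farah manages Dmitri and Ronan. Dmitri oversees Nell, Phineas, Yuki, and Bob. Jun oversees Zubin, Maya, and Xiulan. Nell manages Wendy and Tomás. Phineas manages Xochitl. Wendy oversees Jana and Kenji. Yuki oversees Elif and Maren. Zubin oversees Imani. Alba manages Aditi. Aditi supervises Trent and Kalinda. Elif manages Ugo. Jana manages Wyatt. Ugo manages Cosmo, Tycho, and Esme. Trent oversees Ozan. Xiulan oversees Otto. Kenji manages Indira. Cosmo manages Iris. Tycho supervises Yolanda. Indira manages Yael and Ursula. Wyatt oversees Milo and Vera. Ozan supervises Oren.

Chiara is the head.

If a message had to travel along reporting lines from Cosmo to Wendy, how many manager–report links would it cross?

Cosmo is 4 levels below Dmitri, and Wendy is 2 levels below Dmitri (their lowest common manager). The shortest path runs up from Cosmo to Dmitri and back down to Wendy: 4 + 2 = 6 links.

6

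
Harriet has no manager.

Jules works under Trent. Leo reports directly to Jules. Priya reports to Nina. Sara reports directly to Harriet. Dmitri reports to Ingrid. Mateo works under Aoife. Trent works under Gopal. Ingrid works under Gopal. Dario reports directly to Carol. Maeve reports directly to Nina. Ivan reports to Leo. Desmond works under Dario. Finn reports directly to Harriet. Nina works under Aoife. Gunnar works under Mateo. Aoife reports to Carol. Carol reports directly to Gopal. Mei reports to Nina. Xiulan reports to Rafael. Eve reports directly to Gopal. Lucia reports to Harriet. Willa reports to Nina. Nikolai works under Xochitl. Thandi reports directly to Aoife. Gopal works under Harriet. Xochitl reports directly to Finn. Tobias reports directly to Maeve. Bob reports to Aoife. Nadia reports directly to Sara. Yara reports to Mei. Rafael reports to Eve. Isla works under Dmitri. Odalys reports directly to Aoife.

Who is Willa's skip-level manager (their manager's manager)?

Willa reports to Nina, and Nina reports to Aoife. So Willa's skip-level manager is Aoife.

Aoife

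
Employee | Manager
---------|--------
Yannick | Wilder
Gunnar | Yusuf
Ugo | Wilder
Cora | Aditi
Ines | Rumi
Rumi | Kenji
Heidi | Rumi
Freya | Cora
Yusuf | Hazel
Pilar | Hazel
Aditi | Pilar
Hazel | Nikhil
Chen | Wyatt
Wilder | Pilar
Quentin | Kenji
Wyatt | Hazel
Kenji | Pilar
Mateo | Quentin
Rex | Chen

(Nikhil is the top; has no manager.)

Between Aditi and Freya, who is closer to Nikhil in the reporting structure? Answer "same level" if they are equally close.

Aditi

Aditi is 3 levels below Nikhil; Freya is 5. Aditi is higher.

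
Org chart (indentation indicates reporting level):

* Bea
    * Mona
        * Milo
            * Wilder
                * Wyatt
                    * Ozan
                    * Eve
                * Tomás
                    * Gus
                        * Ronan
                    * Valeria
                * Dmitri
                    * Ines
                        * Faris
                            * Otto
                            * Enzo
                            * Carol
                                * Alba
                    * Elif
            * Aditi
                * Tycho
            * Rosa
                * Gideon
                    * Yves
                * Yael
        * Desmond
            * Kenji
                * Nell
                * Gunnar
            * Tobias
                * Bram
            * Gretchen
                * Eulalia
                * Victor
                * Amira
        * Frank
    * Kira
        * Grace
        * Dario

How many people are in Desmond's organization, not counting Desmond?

Desmond directly manages Kenji, Tobias, Gretchen. Under Kenji: Gunnar, Nell (2). Under Tobias: Bram (1). Under Gretchen: Amira, Victor, Eulalia (3). So Desmond's organization is 3 direct reports plus everyone under them: 3 + 2 + 4 = 9.

9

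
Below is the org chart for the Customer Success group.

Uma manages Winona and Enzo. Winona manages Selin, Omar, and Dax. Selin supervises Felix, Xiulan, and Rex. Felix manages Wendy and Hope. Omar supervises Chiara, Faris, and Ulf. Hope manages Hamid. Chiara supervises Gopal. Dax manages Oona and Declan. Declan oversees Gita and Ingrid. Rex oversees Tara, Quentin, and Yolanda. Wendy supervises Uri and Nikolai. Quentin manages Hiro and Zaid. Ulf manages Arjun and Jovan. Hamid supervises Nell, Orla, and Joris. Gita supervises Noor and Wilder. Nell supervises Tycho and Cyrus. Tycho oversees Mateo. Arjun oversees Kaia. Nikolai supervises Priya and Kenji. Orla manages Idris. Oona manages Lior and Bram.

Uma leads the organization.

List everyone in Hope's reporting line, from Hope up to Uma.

Hope -> Felix -> Selin -> Winona -> Uma

Hope reports to Felix. Felix reports to Selin. Selin reports to Winona. Winona reports to Uma. Uma is at the top.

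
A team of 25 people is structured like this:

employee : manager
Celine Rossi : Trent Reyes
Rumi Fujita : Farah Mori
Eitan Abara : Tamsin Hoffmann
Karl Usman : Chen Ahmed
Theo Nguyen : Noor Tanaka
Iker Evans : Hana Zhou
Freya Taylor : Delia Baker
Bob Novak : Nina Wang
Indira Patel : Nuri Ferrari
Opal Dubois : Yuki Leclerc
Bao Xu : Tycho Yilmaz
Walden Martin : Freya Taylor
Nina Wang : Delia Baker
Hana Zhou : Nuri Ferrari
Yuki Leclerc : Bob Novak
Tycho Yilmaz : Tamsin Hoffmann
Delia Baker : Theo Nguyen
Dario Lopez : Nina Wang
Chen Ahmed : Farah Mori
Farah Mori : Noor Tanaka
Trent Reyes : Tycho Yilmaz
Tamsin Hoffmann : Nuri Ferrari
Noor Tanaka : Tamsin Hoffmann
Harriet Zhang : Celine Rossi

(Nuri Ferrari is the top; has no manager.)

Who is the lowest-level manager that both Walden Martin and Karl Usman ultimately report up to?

Noor Tanaka

Walden Martin's chain of managers is Freya Taylor, Delia Baker, Theo Nguyen, Noor Tanaka, Tamsin Hoffmann, Nuri Ferrari. Karl Usman's chain of managers is Chen Ahmed, Farah Mori, Noor Tanaka, Tamsin Hoffmann, Nuri Ferrari. The first manager that appears in both chains is Noor Tanaka.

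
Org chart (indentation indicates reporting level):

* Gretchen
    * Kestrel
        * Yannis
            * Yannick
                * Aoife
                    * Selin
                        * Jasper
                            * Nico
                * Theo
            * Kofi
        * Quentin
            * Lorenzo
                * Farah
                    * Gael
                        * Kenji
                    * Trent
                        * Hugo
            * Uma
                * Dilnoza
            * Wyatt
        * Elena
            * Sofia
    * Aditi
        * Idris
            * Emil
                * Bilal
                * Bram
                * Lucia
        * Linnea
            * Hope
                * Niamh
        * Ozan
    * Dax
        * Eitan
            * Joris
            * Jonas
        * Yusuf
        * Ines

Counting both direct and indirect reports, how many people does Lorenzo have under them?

Lorenzo directly manages Farah. Under Farah: Trent, Hugo, Gael, Kenji (4). That's 5 in total.

5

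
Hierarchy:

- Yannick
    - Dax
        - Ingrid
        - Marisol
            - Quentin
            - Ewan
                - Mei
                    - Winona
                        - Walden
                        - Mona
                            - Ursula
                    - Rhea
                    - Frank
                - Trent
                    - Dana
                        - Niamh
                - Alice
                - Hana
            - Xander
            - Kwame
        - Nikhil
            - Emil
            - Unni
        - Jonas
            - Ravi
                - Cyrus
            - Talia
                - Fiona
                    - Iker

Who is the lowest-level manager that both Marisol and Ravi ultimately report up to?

Dax

Marisol's chain of managers is Dax, Yannick. Ravi's chain of managers is Jonas, Dax, Yannick. The first manager that appears in both chains is Dax.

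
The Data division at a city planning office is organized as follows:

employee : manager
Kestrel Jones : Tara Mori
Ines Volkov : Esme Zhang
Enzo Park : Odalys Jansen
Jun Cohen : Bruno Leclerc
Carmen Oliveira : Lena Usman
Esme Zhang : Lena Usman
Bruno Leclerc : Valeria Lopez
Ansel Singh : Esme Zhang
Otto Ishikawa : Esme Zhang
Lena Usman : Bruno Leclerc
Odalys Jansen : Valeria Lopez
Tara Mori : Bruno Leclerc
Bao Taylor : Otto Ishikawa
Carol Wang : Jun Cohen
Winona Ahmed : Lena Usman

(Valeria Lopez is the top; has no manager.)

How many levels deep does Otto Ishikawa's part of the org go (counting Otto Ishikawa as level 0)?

1

The longest chain under Otto Ishikawa runs Otto Ishikawa → Bao Taylor, which is 1 level below Otto Ishikawa.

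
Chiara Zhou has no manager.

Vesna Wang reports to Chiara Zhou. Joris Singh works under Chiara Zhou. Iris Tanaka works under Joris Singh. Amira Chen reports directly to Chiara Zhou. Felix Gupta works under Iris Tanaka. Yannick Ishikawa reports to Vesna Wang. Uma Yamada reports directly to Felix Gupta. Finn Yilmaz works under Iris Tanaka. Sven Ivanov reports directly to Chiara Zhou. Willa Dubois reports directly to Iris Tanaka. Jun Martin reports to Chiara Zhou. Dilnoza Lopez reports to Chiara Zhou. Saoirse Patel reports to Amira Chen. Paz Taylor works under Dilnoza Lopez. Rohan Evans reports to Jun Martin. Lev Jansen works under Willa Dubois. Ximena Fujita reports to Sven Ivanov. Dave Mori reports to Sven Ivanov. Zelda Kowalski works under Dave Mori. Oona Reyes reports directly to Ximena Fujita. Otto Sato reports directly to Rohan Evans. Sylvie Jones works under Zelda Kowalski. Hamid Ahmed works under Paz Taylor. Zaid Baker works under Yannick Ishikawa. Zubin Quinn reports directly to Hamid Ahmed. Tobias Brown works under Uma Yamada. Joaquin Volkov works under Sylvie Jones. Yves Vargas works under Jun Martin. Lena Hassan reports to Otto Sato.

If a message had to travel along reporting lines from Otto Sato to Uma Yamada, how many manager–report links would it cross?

Otto Sato is 3 levels below Chiara Zhou, and Uma Yamada is 4 levels below Chiara Zhou (their lowest common manager). The shortest path runs up from Otto Sato to Chiara Zhou and back down to Uma Yamada: 3 + 4 = 7 links.

7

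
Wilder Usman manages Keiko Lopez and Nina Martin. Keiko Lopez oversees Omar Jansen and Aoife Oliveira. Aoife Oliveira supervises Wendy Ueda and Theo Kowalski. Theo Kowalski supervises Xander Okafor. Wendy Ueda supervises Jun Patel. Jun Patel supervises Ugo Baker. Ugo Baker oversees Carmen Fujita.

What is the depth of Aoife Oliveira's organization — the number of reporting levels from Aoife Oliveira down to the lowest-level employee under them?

4

The longest chain under Aoife Oliveira runs Aoife Oliveira → Wendy Ueda → Jun Patel → Ugo Baker → Carmen Fujita, which is 4 levels below Aoife Oliveira.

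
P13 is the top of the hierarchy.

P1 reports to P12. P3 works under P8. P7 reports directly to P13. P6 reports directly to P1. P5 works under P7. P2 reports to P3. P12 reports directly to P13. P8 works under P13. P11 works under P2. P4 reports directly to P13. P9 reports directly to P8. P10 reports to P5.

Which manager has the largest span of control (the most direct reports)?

Direct-report counts: P13 has 4; P7 has 1; P5 has 1; P12 has 1; P1 has 1; P8 has 2; P3 has 1; P2 has 1. The largest is 4, held by P13.

P13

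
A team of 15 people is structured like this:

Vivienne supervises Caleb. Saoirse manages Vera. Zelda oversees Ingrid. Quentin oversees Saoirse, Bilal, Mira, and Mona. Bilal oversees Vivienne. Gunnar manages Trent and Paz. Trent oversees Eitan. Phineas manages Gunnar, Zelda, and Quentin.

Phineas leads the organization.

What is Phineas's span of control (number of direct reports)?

Phineas directly manages Gunnar, Zelda, Quentin. That is 3 direct reports.

3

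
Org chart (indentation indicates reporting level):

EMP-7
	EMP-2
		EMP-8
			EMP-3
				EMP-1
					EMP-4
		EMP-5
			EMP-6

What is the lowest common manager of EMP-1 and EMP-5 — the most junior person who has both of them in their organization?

EMP-1's chain of managers is EMP-3, EMP-8, EMP-2, EMP-7. EMP-5's chain of managers is EMP-2, EMP-7. The first manager that appears in both chains is EMP-2.

EMP-2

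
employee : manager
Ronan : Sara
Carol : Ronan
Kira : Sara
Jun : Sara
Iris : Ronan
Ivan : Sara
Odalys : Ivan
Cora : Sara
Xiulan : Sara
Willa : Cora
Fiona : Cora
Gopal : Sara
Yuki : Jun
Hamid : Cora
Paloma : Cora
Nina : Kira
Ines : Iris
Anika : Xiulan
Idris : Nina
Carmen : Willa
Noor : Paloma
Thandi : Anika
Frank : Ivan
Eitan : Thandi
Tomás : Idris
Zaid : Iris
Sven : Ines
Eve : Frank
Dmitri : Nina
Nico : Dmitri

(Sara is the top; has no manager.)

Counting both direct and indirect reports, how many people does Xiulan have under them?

3

Xiulan directly manages Anika. Under Anika: Thandi, Eitan (2). That's 3 in total.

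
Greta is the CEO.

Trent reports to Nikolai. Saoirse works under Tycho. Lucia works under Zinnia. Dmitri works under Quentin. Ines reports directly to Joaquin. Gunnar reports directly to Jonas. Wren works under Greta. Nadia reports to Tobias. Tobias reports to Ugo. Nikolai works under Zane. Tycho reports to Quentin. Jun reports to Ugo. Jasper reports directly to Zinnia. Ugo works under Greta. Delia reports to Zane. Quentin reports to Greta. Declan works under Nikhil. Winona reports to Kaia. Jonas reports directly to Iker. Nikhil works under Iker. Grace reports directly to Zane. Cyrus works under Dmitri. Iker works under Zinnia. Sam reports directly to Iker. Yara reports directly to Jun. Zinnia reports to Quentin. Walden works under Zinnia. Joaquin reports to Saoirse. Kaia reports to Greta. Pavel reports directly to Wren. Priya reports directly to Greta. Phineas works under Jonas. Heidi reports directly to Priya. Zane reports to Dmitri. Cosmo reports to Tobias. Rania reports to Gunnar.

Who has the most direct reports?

Direct-report counts: Greta has 5; Kaia has 1; Priya has 1; Ugo has 2; Jun has 1; Tobias has 2; Wren has 1; Quentin has 3; Tycho has 1; Saoirse has 1; Joaquin has 1; Zinnia has 4; Iker has 3; Nikhil has 1; Jonas has 2; Gunnar has 1; Dmitri has 2; Zane has 3; Nikolai has 1. The largest is 5, held by Greta.

Greta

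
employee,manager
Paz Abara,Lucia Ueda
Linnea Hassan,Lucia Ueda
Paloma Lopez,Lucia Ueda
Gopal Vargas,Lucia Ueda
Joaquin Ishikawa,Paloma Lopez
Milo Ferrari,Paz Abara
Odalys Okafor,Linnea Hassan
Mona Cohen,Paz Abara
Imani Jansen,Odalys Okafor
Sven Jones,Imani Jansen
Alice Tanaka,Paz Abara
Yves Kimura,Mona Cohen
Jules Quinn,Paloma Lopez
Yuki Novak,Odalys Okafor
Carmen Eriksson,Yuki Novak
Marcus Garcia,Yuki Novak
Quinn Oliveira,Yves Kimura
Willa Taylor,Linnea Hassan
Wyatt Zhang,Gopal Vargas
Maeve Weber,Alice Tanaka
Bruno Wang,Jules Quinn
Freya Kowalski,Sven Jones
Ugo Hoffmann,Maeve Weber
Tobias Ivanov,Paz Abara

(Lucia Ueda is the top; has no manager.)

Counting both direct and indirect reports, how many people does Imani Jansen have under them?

Imani Jansen directly manages Sven Jones. Under Sven Jones: Freya Kowalski (1). That's 2 in total.

2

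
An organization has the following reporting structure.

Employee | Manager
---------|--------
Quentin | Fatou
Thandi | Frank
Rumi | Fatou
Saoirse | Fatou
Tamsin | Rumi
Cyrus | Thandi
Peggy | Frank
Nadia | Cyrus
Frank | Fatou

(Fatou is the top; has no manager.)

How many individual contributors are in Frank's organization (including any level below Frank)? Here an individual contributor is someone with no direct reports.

2

The people in Frank's organization with no one reporting to them are Peggy, Nadia. That is 2.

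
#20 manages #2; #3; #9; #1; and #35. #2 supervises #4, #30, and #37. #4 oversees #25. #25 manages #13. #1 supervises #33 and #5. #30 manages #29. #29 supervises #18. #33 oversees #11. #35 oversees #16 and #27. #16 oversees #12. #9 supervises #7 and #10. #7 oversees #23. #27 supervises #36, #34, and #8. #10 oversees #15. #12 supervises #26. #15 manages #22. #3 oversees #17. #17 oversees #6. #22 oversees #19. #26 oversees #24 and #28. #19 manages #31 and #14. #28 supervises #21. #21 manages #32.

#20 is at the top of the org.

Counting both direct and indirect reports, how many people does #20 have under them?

36

#20 directly manages #2, #1, #35, #9, #3. Under #2: #37, #30, #29, #18, #4, #25, #13 (7). Under #1: #5, #33, #11 (3). Under #35: #27, #34, #8, #36, #16, #12, #26, #28, #21, #32, #24 (11). Under #9: #10, #15, #22, #19, #14, #31, #7, #23 (8). Under #3: #17, #6 (2). So #20's organization is 5 direct reports plus everyone under them: 8 + 4 + 12 + 9 + 3 = 36.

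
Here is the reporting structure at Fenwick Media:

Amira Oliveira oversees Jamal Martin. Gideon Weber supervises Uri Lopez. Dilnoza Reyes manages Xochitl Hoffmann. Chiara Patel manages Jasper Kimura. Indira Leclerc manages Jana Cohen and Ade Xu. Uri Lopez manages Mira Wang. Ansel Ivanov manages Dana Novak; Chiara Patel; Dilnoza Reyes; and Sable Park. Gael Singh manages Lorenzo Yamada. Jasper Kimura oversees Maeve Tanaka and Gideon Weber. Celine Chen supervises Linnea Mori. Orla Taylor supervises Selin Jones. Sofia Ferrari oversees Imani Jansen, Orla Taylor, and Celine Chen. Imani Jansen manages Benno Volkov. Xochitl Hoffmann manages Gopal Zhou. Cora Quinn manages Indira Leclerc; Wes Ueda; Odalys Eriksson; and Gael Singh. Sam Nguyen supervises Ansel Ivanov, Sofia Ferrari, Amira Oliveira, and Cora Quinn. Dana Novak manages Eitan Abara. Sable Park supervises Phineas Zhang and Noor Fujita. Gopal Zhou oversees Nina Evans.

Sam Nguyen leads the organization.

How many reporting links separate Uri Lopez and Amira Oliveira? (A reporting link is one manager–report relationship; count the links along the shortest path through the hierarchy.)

Uri Lopez is 5 levels below Sam Nguyen, and Amira Oliveira is 1 level below Sam Nguyen (their lowest common manager). The shortest path runs up from Uri Lopez to Sam Nguyen and back down to Amira Oliveira: 5 + 1 = 6 links.

6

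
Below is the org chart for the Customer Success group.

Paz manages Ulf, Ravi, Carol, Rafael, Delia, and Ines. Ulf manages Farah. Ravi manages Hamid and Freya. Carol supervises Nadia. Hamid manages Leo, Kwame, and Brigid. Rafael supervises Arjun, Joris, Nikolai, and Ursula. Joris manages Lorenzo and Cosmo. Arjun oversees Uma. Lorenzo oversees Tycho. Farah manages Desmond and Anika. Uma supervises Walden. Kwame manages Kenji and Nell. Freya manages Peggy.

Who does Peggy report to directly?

Freya

Peggy reports directly to Freya.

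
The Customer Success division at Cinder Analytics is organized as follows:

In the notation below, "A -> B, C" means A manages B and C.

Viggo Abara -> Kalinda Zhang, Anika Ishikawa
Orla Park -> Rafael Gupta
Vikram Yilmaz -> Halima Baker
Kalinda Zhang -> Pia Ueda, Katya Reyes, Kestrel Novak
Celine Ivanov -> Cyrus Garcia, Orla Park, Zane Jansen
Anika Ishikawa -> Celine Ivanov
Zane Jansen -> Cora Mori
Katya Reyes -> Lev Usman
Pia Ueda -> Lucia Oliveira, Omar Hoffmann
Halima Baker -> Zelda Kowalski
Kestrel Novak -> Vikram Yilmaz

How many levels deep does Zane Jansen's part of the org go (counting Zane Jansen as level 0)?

1

The longest chain under Zane Jansen runs Zane Jansen → Cora Mori, which is 1 level below Zane Jansen.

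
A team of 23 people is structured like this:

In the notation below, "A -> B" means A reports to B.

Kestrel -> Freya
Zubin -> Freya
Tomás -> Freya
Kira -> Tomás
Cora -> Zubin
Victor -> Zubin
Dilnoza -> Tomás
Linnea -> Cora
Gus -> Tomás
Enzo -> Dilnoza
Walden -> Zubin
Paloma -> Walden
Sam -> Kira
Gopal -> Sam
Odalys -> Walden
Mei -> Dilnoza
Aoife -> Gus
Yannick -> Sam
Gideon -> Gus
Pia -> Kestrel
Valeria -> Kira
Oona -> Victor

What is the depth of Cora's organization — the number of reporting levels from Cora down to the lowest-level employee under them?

1

The longest chain under Cora runs Cora → Linnea, which is 1 level below Cora.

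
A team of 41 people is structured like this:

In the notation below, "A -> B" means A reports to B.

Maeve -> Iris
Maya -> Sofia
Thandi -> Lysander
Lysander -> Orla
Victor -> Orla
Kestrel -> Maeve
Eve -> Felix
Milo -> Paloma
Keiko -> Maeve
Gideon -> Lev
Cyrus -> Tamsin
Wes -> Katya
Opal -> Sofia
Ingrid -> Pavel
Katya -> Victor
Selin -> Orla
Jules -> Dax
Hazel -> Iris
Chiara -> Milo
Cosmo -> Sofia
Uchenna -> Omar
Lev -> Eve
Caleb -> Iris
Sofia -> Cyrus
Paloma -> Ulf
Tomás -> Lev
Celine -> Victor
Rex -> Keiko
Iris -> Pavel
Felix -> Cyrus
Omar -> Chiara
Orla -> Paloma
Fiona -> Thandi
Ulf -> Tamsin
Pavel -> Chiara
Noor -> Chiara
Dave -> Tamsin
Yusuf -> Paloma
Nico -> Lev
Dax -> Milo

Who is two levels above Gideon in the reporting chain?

Gideon reports to Lev, and Lev reports to Eve. So Gideon's skip-level manager is Eve.

Eve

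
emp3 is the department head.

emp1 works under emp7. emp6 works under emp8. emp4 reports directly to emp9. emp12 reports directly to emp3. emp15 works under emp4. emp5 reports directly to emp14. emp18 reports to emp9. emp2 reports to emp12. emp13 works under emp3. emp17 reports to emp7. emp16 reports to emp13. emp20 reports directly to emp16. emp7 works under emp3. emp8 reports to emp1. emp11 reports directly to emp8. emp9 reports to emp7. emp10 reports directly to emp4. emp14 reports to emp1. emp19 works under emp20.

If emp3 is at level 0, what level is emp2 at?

2

Chain from emp2 up to emp3: emp2 → emp12 → emp3. That is 2 steps up, so emp2 is 2 levels below emp3.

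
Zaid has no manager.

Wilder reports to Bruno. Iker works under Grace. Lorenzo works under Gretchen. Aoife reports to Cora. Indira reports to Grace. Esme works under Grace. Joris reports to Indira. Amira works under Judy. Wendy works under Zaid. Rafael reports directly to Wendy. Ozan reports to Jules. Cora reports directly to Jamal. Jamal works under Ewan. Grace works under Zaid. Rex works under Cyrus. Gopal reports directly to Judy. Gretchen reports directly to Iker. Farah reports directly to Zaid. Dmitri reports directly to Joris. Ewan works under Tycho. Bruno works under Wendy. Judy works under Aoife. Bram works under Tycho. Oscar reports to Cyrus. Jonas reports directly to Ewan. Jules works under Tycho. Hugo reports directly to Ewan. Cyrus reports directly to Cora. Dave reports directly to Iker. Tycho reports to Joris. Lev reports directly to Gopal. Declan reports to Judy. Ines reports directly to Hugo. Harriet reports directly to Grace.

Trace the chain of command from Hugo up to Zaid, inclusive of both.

Hugo -> Ewan -> Tycho -> Joris -> Indira -> Grace -> Zaid

Hugo reports to Ewan. Ewan reports to Tycho. Tycho reports to Joris. Joris reports to Indira. Indira reports to Grace. Grace reports to Zaid. Zaid is at the top.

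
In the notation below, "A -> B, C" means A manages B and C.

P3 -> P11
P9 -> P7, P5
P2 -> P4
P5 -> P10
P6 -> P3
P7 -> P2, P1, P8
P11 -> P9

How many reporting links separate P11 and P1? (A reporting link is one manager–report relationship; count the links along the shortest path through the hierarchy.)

P1 is in P11's organization: the chain from P1 up to P11 is P1 → P7 → P9 → P11, which is 3 links.

3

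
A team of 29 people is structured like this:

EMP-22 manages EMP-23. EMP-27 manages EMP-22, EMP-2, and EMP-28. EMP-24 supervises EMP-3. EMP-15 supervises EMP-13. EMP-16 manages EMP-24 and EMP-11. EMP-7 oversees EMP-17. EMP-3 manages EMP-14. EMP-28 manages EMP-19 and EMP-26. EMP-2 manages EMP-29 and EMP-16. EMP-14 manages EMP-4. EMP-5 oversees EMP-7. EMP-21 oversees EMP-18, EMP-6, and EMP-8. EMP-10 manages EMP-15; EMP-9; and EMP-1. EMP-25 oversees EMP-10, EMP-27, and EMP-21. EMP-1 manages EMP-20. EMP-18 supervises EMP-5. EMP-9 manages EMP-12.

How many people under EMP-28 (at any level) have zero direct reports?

2

The people in EMP-28's organization with no one reporting to them are EMP-26, EMP-19. That is 2.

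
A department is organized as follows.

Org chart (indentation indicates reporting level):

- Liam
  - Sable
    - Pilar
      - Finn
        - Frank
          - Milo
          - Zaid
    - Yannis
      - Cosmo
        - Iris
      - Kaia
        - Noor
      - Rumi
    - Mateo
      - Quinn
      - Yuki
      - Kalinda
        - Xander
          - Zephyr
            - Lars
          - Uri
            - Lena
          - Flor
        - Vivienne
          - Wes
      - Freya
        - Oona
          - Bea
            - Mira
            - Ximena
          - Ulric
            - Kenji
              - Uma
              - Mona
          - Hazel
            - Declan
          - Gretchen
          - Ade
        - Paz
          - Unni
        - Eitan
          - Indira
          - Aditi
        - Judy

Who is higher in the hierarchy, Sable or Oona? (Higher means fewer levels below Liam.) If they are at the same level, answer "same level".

Sable

Sable is 1 level below Liam; Oona is 4. Sable is higher.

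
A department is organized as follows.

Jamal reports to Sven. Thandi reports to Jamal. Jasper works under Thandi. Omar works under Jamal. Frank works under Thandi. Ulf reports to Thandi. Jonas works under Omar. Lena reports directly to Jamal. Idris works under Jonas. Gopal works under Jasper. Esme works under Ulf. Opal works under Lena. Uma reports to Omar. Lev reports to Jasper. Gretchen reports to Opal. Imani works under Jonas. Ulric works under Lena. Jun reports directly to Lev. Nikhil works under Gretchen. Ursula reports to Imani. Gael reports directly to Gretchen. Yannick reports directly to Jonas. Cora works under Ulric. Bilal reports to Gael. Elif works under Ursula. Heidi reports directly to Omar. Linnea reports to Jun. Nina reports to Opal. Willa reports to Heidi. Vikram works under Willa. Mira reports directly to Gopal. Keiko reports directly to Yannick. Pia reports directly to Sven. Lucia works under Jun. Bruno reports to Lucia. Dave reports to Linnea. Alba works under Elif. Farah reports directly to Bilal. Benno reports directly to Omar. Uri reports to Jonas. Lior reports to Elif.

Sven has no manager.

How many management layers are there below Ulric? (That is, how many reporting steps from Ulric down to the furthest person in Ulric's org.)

1

The longest chain under Ulric runs Ulric → Cora, which is 1 level below Ulric.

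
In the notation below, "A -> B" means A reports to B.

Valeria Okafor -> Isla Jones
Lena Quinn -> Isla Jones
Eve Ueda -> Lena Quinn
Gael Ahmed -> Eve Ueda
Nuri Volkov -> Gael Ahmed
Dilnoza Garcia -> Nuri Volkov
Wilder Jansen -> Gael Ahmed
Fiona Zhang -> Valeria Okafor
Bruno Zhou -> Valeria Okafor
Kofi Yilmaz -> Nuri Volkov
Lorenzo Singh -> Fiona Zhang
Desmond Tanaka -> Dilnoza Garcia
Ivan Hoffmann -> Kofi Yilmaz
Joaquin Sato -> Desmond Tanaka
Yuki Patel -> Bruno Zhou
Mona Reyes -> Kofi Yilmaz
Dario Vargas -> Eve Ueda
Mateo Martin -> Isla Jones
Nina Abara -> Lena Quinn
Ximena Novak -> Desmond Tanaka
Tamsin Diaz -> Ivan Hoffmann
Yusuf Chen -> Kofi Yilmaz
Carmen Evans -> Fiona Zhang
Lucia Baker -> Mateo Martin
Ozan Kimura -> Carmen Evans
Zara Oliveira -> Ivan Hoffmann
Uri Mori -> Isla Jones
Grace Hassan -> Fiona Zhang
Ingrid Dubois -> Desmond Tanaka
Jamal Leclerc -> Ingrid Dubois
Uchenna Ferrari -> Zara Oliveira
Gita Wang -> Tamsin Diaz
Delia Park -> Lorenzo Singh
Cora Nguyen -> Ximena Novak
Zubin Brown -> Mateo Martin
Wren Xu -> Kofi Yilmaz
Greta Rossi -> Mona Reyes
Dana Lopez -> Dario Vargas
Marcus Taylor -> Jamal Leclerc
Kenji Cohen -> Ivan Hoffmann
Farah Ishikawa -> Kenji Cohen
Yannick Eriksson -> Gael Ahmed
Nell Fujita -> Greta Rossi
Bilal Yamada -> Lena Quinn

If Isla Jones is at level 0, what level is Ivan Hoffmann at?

6

Chain from Ivan Hoffmann up to Isla Jones: Ivan Hoffmann → Kofi Yilmaz → Nuri Volkov → Gael Ahmed → Eve Ueda → Lena Quinn → Isla Jones. That is 6 steps up, so Ivan Hoffmann is 6 levels below Isla Jones.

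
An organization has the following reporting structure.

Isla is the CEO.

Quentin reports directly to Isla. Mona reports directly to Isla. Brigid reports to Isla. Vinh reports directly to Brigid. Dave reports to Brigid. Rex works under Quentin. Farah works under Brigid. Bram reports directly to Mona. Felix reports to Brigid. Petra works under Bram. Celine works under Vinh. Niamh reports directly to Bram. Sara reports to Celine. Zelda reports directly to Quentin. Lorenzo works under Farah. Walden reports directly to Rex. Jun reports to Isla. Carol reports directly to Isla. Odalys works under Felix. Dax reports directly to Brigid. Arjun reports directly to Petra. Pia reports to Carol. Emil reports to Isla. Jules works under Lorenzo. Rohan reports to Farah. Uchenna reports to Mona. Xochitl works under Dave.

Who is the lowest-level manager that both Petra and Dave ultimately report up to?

Isla

Petra's chain of managers is Bram, Mona, Isla. Dave's chain of managers is Brigid, Isla. The first manager that appears in both chains is Isla.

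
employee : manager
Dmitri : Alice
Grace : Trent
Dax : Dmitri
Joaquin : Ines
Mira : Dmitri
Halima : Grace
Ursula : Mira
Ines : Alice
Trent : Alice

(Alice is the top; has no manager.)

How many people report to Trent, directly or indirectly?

2

Trent directly manages Grace. Under Grace: Halima (1). That's 2 in total.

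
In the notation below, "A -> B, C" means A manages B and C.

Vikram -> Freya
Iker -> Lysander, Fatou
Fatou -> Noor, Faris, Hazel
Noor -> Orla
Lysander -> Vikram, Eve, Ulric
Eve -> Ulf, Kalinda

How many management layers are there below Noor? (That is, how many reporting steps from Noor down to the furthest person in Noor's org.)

The longest chain under Noor runs Noor → Orla, which is 1 level below Noor.

1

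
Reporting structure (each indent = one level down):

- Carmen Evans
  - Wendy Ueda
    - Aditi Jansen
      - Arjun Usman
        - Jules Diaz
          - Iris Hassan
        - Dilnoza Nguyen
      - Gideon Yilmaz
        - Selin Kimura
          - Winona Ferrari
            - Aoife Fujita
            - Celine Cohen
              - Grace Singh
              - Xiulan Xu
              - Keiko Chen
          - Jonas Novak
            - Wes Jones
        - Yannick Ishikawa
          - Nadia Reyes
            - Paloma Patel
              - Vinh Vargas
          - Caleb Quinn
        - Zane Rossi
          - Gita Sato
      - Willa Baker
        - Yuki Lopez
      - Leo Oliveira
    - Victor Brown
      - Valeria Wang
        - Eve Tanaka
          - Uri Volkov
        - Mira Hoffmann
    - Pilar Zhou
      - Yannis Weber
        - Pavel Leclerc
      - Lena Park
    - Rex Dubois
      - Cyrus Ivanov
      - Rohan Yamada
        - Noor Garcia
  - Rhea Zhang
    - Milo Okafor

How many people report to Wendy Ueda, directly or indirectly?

Wendy Ueda directly manages Aditi Jansen, Victor Brown, Pilar Zhou, Rex Dubois. Under Aditi Jansen: Leo Oliveira, Willa Baker, Yuki Lopez, Gideon Yilmaz, Zane Rossi, Gita Sato, Yannick Ishikawa, Caleb Quinn, Nadia Reyes, Paloma Patel, Vinh Vargas, Selin Kimura, Jonas Novak, Wes Jones, Winona Ferrari, Celine Cohen, Keiko Chen, Xiulan Xu, Grace Singh, Aoife Fujita, Arjun Usman, Dilnoza Nguyen, Jules Diaz, Iris Hassan (24). Under Victor Brown: Valeria Wang, Mira Hoffmann, Eve Tanaka, Uri Volkov (4). Under Pilar Zhou: Lena Park, Yannis Weber, Pavel Leclerc (3). Under Rex Dubois: Rohan Yamada, Noor Garcia, Cyrus Ivanov (3). So Wendy Ueda's organization is 4 direct reports plus everyone under them: 25 + 5 + 4 + 4 = 38.

38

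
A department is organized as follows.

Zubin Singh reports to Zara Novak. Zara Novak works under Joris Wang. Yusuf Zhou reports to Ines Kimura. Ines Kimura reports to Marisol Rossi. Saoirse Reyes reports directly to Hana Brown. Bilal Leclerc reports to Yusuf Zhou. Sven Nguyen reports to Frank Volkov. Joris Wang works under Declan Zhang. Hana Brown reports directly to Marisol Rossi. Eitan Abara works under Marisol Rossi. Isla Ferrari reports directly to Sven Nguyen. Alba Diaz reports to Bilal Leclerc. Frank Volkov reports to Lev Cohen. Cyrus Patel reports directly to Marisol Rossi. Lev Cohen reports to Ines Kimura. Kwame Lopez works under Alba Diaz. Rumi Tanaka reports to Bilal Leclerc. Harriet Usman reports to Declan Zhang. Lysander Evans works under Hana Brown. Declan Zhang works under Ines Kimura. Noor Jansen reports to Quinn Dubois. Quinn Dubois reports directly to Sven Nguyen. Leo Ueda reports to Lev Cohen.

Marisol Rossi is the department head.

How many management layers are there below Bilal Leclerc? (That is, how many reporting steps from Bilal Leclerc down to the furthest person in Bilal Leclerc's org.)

The longest chain under Bilal Leclerc runs Bilal Leclerc → Alba Diaz → Kwame Lopez, which is 2 levels below Bilal Leclerc.

2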